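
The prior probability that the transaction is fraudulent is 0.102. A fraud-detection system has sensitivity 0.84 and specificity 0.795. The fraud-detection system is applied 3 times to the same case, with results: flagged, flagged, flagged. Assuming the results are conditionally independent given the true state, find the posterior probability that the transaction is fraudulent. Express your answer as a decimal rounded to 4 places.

Posterior P(H) ≈ 0.8866

With H the event that the transaction is fraudulent, the joint likelihood of the observed sequence is P(data|H) = 0.84·0.84·0.84 = 0.59270 and P(data|¬H) = 0.205·0.205·0.205 = 0.0086151.
Bayes: P(H|data) = 0.102·0.59270 / (0.102·0.59270 + 0.898·0.0086151) = 0.060456/0.068192 = 0.8866.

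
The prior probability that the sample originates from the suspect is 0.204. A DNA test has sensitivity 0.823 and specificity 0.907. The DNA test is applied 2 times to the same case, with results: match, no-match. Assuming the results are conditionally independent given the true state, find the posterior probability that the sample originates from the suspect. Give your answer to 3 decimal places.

With H the event that the sample originates from the suspect, the joint likelihood of the observed sequence is P(data|H) = 0.823·0.177 = 0.14567 and P(data|¬H) = 0.093·0.907 = 0.084351.
Bayes: P(H|data) = 0.204·0.14567 / (0.204·0.14567 + 0.796·0.084351) = 0.029717/0.096860 = 0.3068.

Posterior P(H) ≈ 0.307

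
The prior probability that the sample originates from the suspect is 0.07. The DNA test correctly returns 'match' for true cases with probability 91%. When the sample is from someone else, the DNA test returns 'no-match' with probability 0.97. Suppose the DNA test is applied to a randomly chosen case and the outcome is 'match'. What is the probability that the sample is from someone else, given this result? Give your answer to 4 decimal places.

P(¬H | E) ≈ 0.3046

Let H be the event that the sample originates from the suspect. P(H) = 0.07, so P(¬H) = 0.93. With E the 'match' result, P(E|H) = 0.91 and P(E|¬H) = 0.03.
P(E) = 0.91·0.07 + 0.03·0.93 = 0.063700 + 0.027900 = 0.091600.
By Bayes' theorem, P(H|E) = 0.063700 / 0.091600 = 0.6954. Hence P(¬H|E) = 1 − 0.6954 = 0.3046.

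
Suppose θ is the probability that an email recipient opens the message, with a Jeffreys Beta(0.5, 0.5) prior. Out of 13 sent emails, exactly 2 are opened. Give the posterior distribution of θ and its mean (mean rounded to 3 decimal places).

Observing 2 successes and 11 failures updates Beta(0.5, 0.5) by adding the success and failure counts to the two shape parameters: α = 0.5+2 = 2.5, β = 0.5+11 = 11.5.
E[θ | data] = 2.5/(2.5+11.5) = 0.179.

Posterior: Beta(2.5, 11.5); mean ≈ 0.179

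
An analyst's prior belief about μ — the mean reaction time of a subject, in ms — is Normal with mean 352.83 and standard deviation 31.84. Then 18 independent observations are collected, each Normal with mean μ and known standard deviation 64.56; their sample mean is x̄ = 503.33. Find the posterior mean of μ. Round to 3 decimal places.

With known σ, the Normal prior is conjugate. Weight on the data is w = (n/σ²)/(n/σ² + 1/τ₀²) = 0.00431862/(0.00431862+0.00098640) = 0.81406.
Posterior mean = w·x̄ + (1−w)·μ₀ = 0.81406·503.33 + 0.18594·352.83 = 475.346.

Posterior mean ≈ 475.346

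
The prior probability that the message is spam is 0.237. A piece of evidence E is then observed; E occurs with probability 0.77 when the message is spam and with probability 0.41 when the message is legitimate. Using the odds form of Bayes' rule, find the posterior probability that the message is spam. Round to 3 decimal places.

Prior odds = 0.237/(1−0.237) = 0.31062. In log-odds, ln(0.31062) = -1.1692.
Add log likelihood ratio: ln(1.8780) = 0.63023.
Posterior log-odds = -0.53896, so posterior odds = exp(-0.53896) = 0.58335. Converting, P(H|E) = 0.58335/1.5834 = 0.368.

Posterior probability ≈ 0.368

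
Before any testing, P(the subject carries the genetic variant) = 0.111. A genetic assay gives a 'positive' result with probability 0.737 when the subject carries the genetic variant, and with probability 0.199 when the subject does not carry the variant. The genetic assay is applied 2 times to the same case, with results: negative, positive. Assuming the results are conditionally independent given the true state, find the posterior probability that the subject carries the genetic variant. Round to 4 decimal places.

Posterior P(H) ≈ 0.1318

With H the event that the subject carries the genetic variant, the joint likelihood of the observed sequence is P(data|H) = 0.263·0.737 = 0.19383 and P(data|¬H) = 0.801·0.199 = 0.15940.
Bayes: P(H|data) = 0.111·0.19383 / (0.111·0.19383 + 0.889·0.15940) = 0.021515/0.16322 = 0.1318.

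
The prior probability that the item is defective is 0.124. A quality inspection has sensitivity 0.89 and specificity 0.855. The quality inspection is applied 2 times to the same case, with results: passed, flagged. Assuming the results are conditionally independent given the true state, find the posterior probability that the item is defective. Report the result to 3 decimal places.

Posterior P(H) ≈ 0.101

With H the event that the item is defective, the joint likelihood of the observed sequence is P(data|H) = 0.11·0.89 = 0.097900 and P(data|¬H) = 0.855·0.145 = 0.12397.
Bayes: P(H|data) = 0.124·0.097900 / (0.124·0.097900 + 0.876·0.12397) = 0.012140/0.12074 = 0.1005.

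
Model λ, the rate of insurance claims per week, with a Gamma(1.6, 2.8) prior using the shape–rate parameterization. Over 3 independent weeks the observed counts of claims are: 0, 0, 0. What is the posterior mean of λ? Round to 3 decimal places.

Posterior mean ≈ 0.276

The Poisson likelihood adds the total count to the shape and the number of exposure periods to the rate. Here ∑xᵢ = 0 and n = 3, so shape 1.6→1.6 and rate 2.8→5.8.
E[λ | data] = 1.6/5.8 = 0.276.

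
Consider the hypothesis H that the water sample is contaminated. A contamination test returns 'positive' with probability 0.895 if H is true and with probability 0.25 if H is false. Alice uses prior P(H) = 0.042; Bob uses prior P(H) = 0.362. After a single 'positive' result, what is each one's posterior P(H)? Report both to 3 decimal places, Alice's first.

Alice: 0.136; Bob: 0.670

P('+'|H) = 0.895, P('+'|¬H) = 0.25.
Alice: numerator 0.895·0.042 = 0.037590; evidence = 0.037590+0.25·0.958 = 0.27709; posterior = 0.136.
Bob: numerator 0.895·0.362 = 0.32399; evidence = 0.32399+0.25·0.638 = 0.48349; posterior = 0.670.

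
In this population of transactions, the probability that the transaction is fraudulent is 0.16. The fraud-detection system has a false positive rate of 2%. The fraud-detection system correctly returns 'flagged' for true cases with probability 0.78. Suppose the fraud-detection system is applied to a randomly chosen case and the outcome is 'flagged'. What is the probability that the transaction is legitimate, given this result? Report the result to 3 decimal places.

Let H be the event that the transaction is fraudulent. P(H) = 0.16, so P(¬H) = 0.84. With E the 'flagged' result, P(E|H) = 0.78 and P(E|¬H) = 0.02.
P(E) = 0.78·0.16 + 0.02·0.84 = 0.12480 + 0.016800 = 0.14160.
By Bayes' theorem, P(H|E) = 0.12480 / 0.14160 = 0.881. Hence P(¬H|E) = 1 − 0.881 = 0.119.

P(¬H | E) ≈ 0.119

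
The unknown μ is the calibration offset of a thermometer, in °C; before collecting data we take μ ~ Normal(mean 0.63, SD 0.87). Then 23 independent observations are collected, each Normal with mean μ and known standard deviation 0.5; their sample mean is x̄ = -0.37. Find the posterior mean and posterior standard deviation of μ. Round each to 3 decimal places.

Prior precision 1/τ₀² = 1/0.87² = 1.32118; data precision n/σ² = 23/0.5² = 92.0000.
Posterior precision = 1.32118 + 92.0000 = 93.3212, giving posterior SD = 1/√93.3212 = 0.104.
Posterior mean = (1.32118·0.63 + 92.0000·-0.37) / 93.3212 = -0.356.

Posterior mean ≈ -0.356; posterior SD ≈ 0.104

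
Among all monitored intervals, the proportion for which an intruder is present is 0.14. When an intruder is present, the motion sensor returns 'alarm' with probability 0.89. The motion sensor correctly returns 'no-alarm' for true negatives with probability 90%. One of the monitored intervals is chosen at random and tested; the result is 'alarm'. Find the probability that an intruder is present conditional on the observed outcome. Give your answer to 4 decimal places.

P(H | E) ≈ 0.5916

Write H for 'an intruder is present'. Prior odds H:¬H = 0.14/0.86 = 0.16279. For the 'alarm' outcome, the likelihood ratio is 0.89/0.1 = 8.9000.
Posterior odds = 0.16279 × 8.9000 = 1.4488, so P(H|E) = 1.4488/(1+1.4488) = 0.5916.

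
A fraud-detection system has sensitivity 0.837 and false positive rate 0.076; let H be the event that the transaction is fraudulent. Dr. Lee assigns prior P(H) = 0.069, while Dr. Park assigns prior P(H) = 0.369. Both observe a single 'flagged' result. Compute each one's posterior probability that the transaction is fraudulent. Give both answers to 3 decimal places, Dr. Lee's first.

The likelihood ratio for a 'flagged' result is 0.837/0.076 = 11.013.
Dr. Lee: prior odds 0.069/0.931 = 0.074114; posterior odds 0.81623; posterior probability 0.449.
Dr. Park: prior odds 0.369/0.631 = 0.58479; posterior odds 6.4403; posterior probability 0.866.

Dr. Lee: 0.449; Dr. Park: 0.866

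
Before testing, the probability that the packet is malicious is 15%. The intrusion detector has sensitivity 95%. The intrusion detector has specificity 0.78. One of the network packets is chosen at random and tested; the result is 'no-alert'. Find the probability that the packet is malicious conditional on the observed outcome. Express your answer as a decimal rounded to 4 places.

P(H | E) ≈ 0.0112

Write H for 'the packet is malicious'. Prior odds H:¬H = 0.15/0.85 = 0.17647. For the 'no-alert' outcome, the likelihood ratio is 0.05/0.78 = 0.064103.
Posterior odds = 0.17647 × 0.064103 = 0.011312, so P(H|E) = 0.011312/(1+0.011312) = 0.0112.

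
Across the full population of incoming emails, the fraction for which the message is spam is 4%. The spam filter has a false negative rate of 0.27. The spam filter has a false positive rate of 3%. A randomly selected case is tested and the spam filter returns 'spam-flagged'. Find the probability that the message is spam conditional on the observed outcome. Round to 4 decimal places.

P(H | E) ≈ 0.5034

Let H be the event that the message is spam. P(H) = 0.04, so P(¬H) = 0.96. With E the 'spam-flagged' result, P(E|H) = 0.73 and P(E|¬H) = 0.03.
P(E) = 0.73·0.04 + 0.03·0.96 = 0.029200 + 0.028800 = 0.058000.
By Bayes' theorem, P(H|E) = 0.029200 / 0.058000 = 0.5034.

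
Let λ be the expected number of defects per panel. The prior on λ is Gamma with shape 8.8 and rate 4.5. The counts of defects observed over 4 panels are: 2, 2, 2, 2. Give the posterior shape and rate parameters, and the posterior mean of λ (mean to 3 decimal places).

The Poisson likelihood adds the total count to the shape and the number of exposure periods to the rate. Here ∑xᵢ = 8 and n = 4, so shape 8.8→16.8 and rate 4.5→8.5.
E[λ | data] = 16.8/8.5 = 1.976.

Posterior: Gamma(shape=16.8, rate=8.5); mean ≈ 1.976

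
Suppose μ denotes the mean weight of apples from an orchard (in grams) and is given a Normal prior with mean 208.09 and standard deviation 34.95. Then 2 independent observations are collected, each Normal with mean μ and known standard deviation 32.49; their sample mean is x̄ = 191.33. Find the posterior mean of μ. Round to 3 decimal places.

Posterior mean ≈ 196.387

Prior precision 1/τ₀² = 1/34.95² = 0.00081866; data precision n/σ² = 2/32.49² = 0.00189466.
Posterior precision = 0.00081866 + 0.00189466 = 0.00271332.
Posterior mean = (0.00081866·208.09 + 0.00189466·191.33) / 0.00271332 = 196.387.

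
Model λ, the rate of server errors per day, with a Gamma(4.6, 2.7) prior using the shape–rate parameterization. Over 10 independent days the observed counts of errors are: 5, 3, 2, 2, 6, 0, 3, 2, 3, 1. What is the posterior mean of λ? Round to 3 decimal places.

Posterior mean ≈ 2.488

Total count ∑xᵢ = 27 over n = 10 days.
Gamma is conjugate to the Poisson likelihood: posterior is Gamma(shape = 4.6+27 = 31.6, rate = 2.7+10 = 12.7).
E[λ | data] = 31.6/12.7 = 2.488.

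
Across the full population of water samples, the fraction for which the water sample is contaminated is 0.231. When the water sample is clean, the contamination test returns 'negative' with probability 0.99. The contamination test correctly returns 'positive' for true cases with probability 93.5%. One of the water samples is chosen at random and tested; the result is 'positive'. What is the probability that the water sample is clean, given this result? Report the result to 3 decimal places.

Let H be the event that the water sample is contaminated. P(H) = 0.231, so P(¬H) = 0.769. With E the 'positive' result, P(E|H) = 0.935 and P(E|¬H) = 0.01.
P(E) = 0.935·0.231 + 0.01·0.769 = 0.21599 + 0.0076900 = 0.22368.
By Bayes' theorem, P(H|E) = 0.21599 / 0.22368 = 0.966. Hence P(¬H|E) = 1 − 0.966 = 0.034.

P(¬H | E) ≈ 0.034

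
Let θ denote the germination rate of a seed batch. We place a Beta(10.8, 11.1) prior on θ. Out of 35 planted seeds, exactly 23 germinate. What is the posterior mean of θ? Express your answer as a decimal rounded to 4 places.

Posterior mean ≈ 0.5940

The binomial likelihood is conjugate to the Beta prior: with 23 successes and 12 failures, the posterior is Beta(10.8+23, 11.1+12) = Beta(33.8, 23.1).
Posterior mean = α/(α+β) = 33.8/56.9 = 0.5940.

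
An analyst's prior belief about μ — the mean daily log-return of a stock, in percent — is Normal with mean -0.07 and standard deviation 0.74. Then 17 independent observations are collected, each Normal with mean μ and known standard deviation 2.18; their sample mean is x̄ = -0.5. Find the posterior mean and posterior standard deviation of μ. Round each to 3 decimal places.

Posterior mean ≈ -0.355; posterior SD ≈ 0.430

Prior precision 1/τ₀² = 1/0.74² = 1.82615; data precision n/σ² = 17/2.18² = 3.57714.
Posterior precision = 1.82615 + 3.57714 = 5.40329, giving posterior SD = 1/√5.40329 = 0.430.
Posterior mean = (1.82615·-0.07 + 3.57714·-0.5) / 5.40329 = -0.355.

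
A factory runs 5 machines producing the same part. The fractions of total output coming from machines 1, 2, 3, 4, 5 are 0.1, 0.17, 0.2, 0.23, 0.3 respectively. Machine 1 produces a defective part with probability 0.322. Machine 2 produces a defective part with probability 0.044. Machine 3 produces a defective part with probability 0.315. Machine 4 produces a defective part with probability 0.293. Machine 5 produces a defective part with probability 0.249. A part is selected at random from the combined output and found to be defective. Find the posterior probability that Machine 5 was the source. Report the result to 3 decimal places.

Posterior probability ≈ 0.305

P(defective|M1) = 0.322; P(defective|M2) = 0.044; P(defective|M3) = 0.315; P(defective|M4) = 0.293; P(defective|M5) = 0.249.
Prior × likelihood for each source: 0.1·0.322=0.03220, 0.17·0.044=0.007480, 0.2·0.315=0.06300, 0.23·0.293=0.06739, 0.3·0.249=0.07470. Summing gives P(defective) = 0.24477.
P(Machine 5 | defective) = 0.07470 / 0.24477 = 0.305.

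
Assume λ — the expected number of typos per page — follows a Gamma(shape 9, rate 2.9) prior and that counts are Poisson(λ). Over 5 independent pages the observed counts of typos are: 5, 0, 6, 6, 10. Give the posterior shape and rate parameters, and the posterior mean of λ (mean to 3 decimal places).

Posterior: Gamma(shape=36, rate=7.9); mean ≈ 4.557

The Poisson likelihood adds the total count to the shape and the number of exposure periods to the rate. Here ∑xᵢ = 27 and n = 5, so shape 9→36 and rate 2.9→7.9.
Posterior mean = shape/rate = 36/7.9 = 4.557.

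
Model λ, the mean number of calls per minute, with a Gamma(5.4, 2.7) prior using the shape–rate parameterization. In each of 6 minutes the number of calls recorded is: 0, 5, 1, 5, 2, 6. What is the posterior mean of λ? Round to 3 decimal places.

Posterior mean ≈ 2.805

The Poisson likelihood adds the total count to the shape and the number of exposure periods to the rate. Here ∑xᵢ = 19 and n = 6, so shape 5.4→24.4 and rate 2.7→8.7.
Posterior mean = shape/rate = 24.4/8.7 = 2.805.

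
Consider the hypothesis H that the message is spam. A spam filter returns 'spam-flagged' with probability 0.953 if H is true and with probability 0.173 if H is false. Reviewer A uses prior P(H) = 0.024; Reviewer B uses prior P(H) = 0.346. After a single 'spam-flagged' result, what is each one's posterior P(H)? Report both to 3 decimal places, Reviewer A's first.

Reviewer A: 0.119; Reviewer B: 0.745

The likelihood ratio for a 'spam-flagged' result is 0.953/0.173 = 5.5087.
Reviewer A: prior odds 0.024/0.976 = 0.024590; posterior odds 0.13546; posterior probability 0.119.
Reviewer B: prior odds 0.346/0.654 = 0.52905; posterior odds 2.9144; posterior probability 0.745.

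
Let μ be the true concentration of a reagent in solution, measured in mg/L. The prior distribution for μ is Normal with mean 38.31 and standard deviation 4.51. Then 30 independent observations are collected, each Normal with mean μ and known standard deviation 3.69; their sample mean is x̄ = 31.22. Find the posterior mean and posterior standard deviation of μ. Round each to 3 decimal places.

Prior precision 1/τ₀² = 1/4.51² = 0.0491640; data precision n/σ² = 30/3.69² = 2.20327.
Posterior precision = 0.0491640 + 2.20327 = 2.25244, giving posterior SD = 1/√2.25244 = 0.666.
Posterior mean = (0.0491640·38.31 + 2.20327·31.22) / 2.25244 = 31.375.

Posterior mean ≈ 31.375; posterior SD ≈ 0.666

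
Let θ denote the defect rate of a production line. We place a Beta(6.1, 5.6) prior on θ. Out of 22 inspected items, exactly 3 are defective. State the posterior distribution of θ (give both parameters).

Observing 3 successes and 19 failures updates Beta(6.1, 5.6) by adding the success and failure counts to the two shape parameters: α = 6.1+3 = 9.1, β = 5.6+19 = 24.6.

Posterior: Beta(9.1, 24.6)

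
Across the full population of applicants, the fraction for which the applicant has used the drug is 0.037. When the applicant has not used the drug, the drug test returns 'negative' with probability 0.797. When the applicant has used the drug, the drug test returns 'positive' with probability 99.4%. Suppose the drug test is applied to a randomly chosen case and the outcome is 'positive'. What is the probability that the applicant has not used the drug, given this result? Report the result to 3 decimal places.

Write H for 'the applicant has used the drug'. Prior odds H:¬H = 0.037/0.963 = 0.038422. For the 'positive' outcome, the likelihood ratio is 0.994/0.203 = 4.8966.
Posterior odds = 0.038422 × 4.8966 = 0.18813, so P(H|E) = 0.18813/(1+0.18813) = 0.158. Then P(¬H|E) = 1 − 0.158 = 0.842.

P(¬H | E) ≈ 0.842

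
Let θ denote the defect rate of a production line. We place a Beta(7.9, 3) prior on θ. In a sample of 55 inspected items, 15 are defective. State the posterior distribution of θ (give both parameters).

Observing 15 successes and 40 failures updates Beta(7.9, 3) by adding the success and failure counts to the two shape parameters: α = 7.9+15 = 22.9, β = 3+40 = 43.

Posterior: Beta(22.9, 43)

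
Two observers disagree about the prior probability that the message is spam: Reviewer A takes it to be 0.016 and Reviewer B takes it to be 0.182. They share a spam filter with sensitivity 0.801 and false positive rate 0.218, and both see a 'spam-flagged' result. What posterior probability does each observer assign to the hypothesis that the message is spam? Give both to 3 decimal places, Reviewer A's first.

The likelihood ratio for a 'spam-flagged' result is 0.801/0.218 = 3.6743.
Reviewer A: prior odds 0.016/0.984 = 0.016260; posterior odds 0.059745; posterior probability 0.056.
Reviewer B: prior odds 0.182/0.818 = 0.22249; posterior odds 0.81751; posterior probability 0.450.

Reviewer A: 0.056; Reviewer B: 0.450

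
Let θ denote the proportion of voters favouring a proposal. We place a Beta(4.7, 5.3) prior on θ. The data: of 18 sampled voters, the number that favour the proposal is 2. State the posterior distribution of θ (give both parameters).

The binomial likelihood is conjugate to the Beta prior: with 2 successes and 16 failures, the posterior is Beta(4.7+2, 5.3+16) = Beta(6.7, 21.3).

Posterior: Beta(6.7, 21.3)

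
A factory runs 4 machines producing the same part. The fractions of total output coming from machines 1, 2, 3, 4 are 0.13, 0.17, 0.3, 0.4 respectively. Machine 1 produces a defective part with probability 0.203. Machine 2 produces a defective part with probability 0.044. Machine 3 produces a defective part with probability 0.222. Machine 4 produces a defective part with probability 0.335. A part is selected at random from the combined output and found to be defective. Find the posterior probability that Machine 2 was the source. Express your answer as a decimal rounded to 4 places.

Posterior probability ≈ 0.0319

Tabulate prior·likelihood by source: [1] prior 0.13, lik 0.203, product 0.02639; [2] prior 0.17, lik 0.044, product 0.007480; [3] prior 0.3, lik 0.222, product 0.06660; [4] prior 0.4, lik 0.335, product 0.1340.
Normalizing constant = 0.23447; the posterior for Machine 2 is its product over the sum, 0.007480/0.23447 = 0.0319.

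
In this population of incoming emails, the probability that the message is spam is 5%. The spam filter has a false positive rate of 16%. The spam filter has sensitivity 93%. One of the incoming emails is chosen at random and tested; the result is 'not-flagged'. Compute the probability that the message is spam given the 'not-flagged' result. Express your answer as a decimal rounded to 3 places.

Write H for 'the message is spam'. Prior odds H:¬H = 0.05/0.95 = 0.052632. For the 'not-flagged' outcome, the likelihood ratio is 0.07/0.84 = 0.083333.
Posterior odds = 0.052632 × 0.083333 = 0.0043860, so P(H|E) = 0.0043860/(1+0.0043860) = 0.004.

P(H | E) ≈ 0.004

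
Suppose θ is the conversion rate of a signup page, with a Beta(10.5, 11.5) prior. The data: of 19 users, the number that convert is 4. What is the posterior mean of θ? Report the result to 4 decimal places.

The binomial likelihood is conjugate to the Beta prior: with 4 successes and 15 failures, the posterior is Beta(10.5+4, 11.5+15) = Beta(14.5, 26.5).
Posterior mean = α/(α+β) = 14.5/41 = 0.3537.

Posterior mean ≈ 0.3537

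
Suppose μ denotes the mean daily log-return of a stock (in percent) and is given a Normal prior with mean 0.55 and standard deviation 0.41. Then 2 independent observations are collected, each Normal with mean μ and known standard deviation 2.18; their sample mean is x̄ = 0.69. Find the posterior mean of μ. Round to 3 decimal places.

With known σ, the Normal prior is conjugate. Weight on the data is w = (n/σ²)/(n/σ² + 1/τ₀²) = 0.420840/(0.420840+5.94884) = 0.066069.
Posterior mean = w·x̄ + (1−w)·μ₀ = 0.066069·0.69 + 0.93393·0.55 = 0.559.

Posterior mean ≈ 0.559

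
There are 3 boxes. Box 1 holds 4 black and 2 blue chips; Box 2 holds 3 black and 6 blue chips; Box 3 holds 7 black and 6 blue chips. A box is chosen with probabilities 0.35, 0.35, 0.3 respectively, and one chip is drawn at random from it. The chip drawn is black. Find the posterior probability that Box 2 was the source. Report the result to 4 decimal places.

Posterior probability ≈ 0.2281

P(black|Box 1) = 0.6667; P(black|Box 2) = 0.3333; P(black|Box 3) = 0.5385.
Prior × likelihood for each source: 0.35·0.6667=0.2333, 0.35·0.3333=0.1167, 0.3·0.5385=0.1615. Summing gives P(black) = 0.51154.
P(Box 2 | black) = 0.1167 / 0.51154 = 0.2281.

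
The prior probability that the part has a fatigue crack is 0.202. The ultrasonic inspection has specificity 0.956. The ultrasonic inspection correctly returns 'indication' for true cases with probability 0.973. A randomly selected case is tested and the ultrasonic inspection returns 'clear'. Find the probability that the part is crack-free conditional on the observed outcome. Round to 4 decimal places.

P(¬H | E) ≈ 0.9929

Let H be the event that the part has a fatigue crack. P(H) = 0.202, so P(¬H) = 0.798. With E the 'clear' result, P(E|H) = 0.027 and P(E|¬H) = 0.956.
P(E) = 0.027·0.202 + 0.956·0.798 = 0.0054540 + 0.76289 = 0.76834.
By Bayes' theorem, P(H|E) = 0.0054540 / 0.76834 = 0.0071. Hence P(¬H|E) = 1 − 0.0071 = 0.9929.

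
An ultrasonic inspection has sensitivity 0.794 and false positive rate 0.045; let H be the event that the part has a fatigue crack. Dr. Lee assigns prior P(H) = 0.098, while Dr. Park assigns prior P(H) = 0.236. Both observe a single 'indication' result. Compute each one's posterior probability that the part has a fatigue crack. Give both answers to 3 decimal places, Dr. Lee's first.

Dr. Lee: 0.657; Dr. Park: 0.845

P('+'|H) = 0.794, P('+'|¬H) = 0.045.
Dr. Lee: numerator 0.794·0.098 = 0.077812; evidence = 0.077812+0.045·0.902 = 0.11840; posterior = 0.657.
Dr. Park: numerator 0.794·0.236 = 0.18738; evidence = 0.18738+0.045·0.764 = 0.22176; posterior = 0.845.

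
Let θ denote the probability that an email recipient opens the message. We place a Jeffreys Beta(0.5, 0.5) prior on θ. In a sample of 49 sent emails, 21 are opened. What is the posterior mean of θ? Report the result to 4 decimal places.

The binomial likelihood is conjugate to the Beta prior: with 21 successes and 28 failures, the posterior is Beta(0.5+21, 0.5+28) = Beta(21.5, 28.5).
Posterior mean = α/(α+β) = 21.5/50 = 0.4300.

Posterior mean ≈ 0.4300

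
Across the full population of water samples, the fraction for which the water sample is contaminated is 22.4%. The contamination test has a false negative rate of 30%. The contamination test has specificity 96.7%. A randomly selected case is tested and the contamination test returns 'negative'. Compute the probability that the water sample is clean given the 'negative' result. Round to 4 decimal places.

P(¬H | E) ≈ 0.9178

Let H be the event that the water sample is contaminated. P(H) = 0.224, so P(¬H) = 0.776. With E the 'negative' result, P(E|H) = 0.3 and P(E|¬H) = 0.967.
P(E) = 0.3·0.224 + 0.967·0.776 = 0.067200 + 0.75039 = 0.81759.
By Bayes' theorem, P(H|E) = 0.067200 / 0.81759 = 0.0822. Hence P(¬H|E) = 1 − 0.0822 = 0.9178.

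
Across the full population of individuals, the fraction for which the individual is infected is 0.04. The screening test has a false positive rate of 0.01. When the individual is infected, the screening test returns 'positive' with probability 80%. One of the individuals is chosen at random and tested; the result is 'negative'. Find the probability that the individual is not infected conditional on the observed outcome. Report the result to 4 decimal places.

P(¬H | E) ≈ 0.9917

Let H be the event that the individual is infected. P(H) = 0.04, so P(¬H) = 0.96. With E the 'negative' result, P(E|H) = 0.2 and P(E|¬H) = 0.99.
P(E) = 0.2·0.04 + 0.99·0.96 = 0.0080000 + 0.95040 = 0.95840.
By Bayes' theorem, P(H|E) = 0.0080000 / 0.95840 = 0.0083. Hence P(¬H|E) = 1 − 0.0083 = 0.9917.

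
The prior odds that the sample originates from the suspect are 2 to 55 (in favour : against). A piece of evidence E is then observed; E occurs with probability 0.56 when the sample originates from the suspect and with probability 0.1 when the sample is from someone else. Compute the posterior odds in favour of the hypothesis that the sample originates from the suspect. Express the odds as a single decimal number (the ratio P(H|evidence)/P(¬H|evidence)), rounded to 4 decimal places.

Posterior odds ≈ 0.2036

Prior odds = 2/55 = 0.036364.
Likelihood ratio for E = 0.56/0.1 = 5.6000.
Posterior odds = prior odds × LR = 0.20364.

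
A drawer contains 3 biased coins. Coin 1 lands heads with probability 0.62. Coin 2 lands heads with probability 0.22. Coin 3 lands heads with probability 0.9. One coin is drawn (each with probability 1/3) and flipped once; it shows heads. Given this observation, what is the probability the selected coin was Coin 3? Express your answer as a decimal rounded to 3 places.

P(heads|C1) = 0.62; P(heads|C2) = 0.22; P(heads|C3) = 0.9.
Prior × likelihood for each source: 0.333333·0.62=0.2067, 0.333333·0.22=0.07333, 0.333333·0.9=0.3000. Summing gives P(heads) = 0.58000.
P(Coin 3 | heads) = 0.3000 / 0.58000 = 0.517.

Posterior probability ≈ 0.517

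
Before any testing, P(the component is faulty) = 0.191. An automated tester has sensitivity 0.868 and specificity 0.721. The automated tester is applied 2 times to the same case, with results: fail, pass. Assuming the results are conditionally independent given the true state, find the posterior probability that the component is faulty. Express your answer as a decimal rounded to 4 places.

With H the event that the component is faulty, the joint likelihood of the observed sequence is P(data|H) = 0.868·0.132 = 0.11458 and P(data|¬H) = 0.279·0.721 = 0.20116.
Bayes: P(H|data) = 0.191·0.11458 / (0.191·0.11458 + 0.809·0.20116) = 0.021884/0.18462 = 0.1185.

Posterior P(H) ≈ 0.1185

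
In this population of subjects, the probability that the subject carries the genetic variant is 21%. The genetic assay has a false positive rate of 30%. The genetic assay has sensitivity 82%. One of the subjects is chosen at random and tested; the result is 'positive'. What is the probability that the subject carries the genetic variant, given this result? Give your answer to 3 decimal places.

P(H | E) ≈ 0.421

Let H be the event that the subject carries the genetic variant. P(H) = 0.21, so P(¬H) = 0.79. With E the 'positive' result, P(E|H) = 0.82 and P(E|¬H) = 0.3.
P(E) = 0.82·0.21 + 0.3·0.79 = 0.17220 + 0.23700 = 0.40920.
By Bayes' theorem, P(H|E) = 0.17220 / 0.40920 = 0.421.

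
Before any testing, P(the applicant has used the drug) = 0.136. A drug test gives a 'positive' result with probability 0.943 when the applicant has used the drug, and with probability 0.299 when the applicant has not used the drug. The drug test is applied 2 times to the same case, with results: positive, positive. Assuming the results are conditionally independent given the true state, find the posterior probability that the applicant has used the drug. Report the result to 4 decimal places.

Posterior P(H) ≈ 0.6102

With H the event that the applicant has used the drug, the joint likelihood of the observed sequence is P(data|H) = 0.943·0.943 = 0.88925 and P(data|¬H) = 0.299·0.299 = 0.089401.
Bayes: P(H|data) = 0.136·0.88925 / (0.136·0.88925 + 0.864·0.089401) = 0.12094/0.19818 = 0.6102.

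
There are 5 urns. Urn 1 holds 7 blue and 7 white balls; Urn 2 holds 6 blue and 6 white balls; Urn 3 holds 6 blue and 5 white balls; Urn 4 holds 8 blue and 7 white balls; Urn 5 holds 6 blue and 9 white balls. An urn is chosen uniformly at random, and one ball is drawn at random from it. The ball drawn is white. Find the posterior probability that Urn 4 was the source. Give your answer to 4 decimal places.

Tabulate prior·likelihood by source: [1] prior 0.2, lik 0.5, product 0.1000; [2] prior 0.2, lik 0.5, product 0.1000; [3] prior 0.2, lik 0.4545, product 0.09091; [4] prior 0.2, lik 0.4667, product 0.09333; [5] prior 0.2, lik 0.6, product 0.1200.
Normalizing constant = 0.50424; the posterior for Urn 4 is its product over the sum, 0.09333/0.50424 = 0.1851.

Posterior probability ≈ 0.1851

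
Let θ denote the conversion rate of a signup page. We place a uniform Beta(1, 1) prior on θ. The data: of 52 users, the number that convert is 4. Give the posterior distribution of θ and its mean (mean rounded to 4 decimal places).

Posterior: Beta(5, 49); mean ≈ 0.0926

The binomial likelihood is conjugate to the Beta prior: with 4 successes and 48 failures, the posterior is Beta(1+4, 1+48) = Beta(5, 49).
E[θ | data] = 5/(5+49) = 0.0926.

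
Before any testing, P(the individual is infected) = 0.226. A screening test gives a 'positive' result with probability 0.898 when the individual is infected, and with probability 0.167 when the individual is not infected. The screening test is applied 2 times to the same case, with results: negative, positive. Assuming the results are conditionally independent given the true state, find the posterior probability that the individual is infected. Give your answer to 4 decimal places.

With H the event that the individual is infected, the joint likelihood of the observed sequence is P(data|H) = 0.102·0.898 = 0.091596 and P(data|¬H) = 0.833·0.167 = 0.13911.
Bayes: P(H|data) = 0.226·0.091596 / (0.226·0.091596 + 0.774·0.13911) = 0.020701/0.12837 = 0.1613.

Posterior P(H) ≈ 0.1613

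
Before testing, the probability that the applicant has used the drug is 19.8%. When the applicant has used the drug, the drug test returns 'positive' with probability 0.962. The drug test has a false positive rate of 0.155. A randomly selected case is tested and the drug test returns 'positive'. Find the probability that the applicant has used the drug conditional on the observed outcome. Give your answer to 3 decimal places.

Write H for 'the applicant has used the drug'. Prior odds H:¬H = 0.198/0.802 = 0.24688. For the 'positive' outcome, the likelihood ratio is 0.962/0.155 = 6.2065.
Posterior odds = 0.24688 × 6.2065 = 1.5323, so P(H|E) = 1.5323/(1+1.5323) = 0.605.

P(H | E) ≈ 0.605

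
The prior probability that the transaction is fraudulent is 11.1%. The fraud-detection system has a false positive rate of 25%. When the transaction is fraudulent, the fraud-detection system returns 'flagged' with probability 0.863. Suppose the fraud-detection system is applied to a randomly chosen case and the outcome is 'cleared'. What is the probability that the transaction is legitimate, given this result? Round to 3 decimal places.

P(¬H | E) ≈ 0.978

Let H be the event that the transaction is fraudulent. P(H) = 0.111, so P(¬H) = 0.889. With E the 'cleared' result, P(E|H) = 0.137 and P(E|¬H) = 0.75.
P(E) = 0.137·0.111 + 0.75·0.889 = 0.015207 + 0.66675 = 0.68196.
By Bayes' theorem, P(H|E) = 0.015207 / 0.68196 = 0.022. Hence P(¬H|E) = 1 − 0.022 = 0.978.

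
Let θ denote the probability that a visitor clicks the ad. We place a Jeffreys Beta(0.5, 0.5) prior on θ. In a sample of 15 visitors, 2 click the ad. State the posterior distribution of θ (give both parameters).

The binomial likelihood is conjugate to the Beta prior: with 2 successes and 13 failures, the posterior is Beta(0.5+2, 0.5+13) = Beta(2.5, 13.5).

Posterior: Beta(2.5, 13.5)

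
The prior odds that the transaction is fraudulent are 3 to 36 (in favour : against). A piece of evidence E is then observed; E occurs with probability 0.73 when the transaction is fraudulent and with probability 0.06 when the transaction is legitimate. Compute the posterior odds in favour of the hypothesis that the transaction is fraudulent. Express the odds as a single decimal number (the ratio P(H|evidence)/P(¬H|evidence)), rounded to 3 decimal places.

Prior odds = 3/36 = 0.083333.
Likelihood ratio for E = 0.73/0.06 = 12.167.
Posterior odds = prior odds × LR = 1.0139.

Posterior odds ≈ 1.014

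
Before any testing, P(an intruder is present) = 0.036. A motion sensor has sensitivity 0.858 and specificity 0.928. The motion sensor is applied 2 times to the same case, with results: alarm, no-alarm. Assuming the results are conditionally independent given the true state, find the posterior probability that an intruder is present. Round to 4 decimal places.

Let H be the event that an intruder is present; start with P(H) = 0.036. P('alarm'|H) = 0.858, P('alarm'|¬H) = 0.072.
Update on result 1 ('alarm'): P(H) ← 0.858·0.0360 / (0.858·0.0360 + 0.072·0.9640) = 0.030888/0.10030 = 0.3080.
Update on result 2 ('no-alarm'): P(H) ← 0.142·0.3080 / (0.142·0.3080 + 0.928·0.6920) = 0.043732/0.68594 = 0.0638.

Posterior P(H) ≈ 0.0638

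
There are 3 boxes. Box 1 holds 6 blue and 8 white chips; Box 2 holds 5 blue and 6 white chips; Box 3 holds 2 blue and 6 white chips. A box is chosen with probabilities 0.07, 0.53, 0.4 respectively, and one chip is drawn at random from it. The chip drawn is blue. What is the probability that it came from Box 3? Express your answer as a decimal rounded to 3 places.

Tabulate prior·likelihood by source: [1] prior 0.07, lik 0.4286, product 0.03000; [2] prior 0.53, lik 0.4545, product 0.2409; [3] prior 0.4, lik 0.25, product 0.1000.
Normalizing constant = 0.37091; the posterior for Box 3 is its product over the sum, 0.1000/0.37091 = 0.270.

Posterior probability ≈ 0.270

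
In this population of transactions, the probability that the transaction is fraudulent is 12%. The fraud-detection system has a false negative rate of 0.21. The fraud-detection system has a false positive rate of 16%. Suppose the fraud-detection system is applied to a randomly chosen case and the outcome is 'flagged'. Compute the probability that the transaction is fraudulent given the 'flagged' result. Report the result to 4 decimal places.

Write H for 'the transaction is fraudulent'. Prior odds H:¬H = 0.12/0.88 = 0.13636. For the 'flagged' outcome, the likelihood ratio is 0.79/0.16 = 4.9375.
Posterior odds = 0.13636 × 4.9375 = 0.67330, so P(H|E) = 0.67330/(1+0.67330) = 0.4024.

P(H | E) ≈ 0.4024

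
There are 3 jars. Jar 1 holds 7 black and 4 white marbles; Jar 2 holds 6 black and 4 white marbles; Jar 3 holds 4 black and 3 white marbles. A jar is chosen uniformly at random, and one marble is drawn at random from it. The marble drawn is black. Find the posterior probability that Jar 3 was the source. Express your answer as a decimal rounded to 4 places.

P(black|Jar 1) = 0.6364; P(black|Jar 2) = 0.6; P(black|Jar 3) = 0.5714.
Prior × likelihood for each source: 0.333333·0.6364=0.2121, 0.333333·0.6=0.2000, 0.333333·0.5714=0.1905. Summing gives P(black) = 0.60260.
P(Jar 3 | black) = 0.1905 / 0.60260 = 0.3161.

Posterior probability ≈ 0.3161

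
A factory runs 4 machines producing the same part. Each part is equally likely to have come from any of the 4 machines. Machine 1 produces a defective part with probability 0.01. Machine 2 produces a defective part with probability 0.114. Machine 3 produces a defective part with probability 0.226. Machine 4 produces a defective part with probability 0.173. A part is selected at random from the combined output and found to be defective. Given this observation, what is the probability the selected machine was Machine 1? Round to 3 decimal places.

Posterior probability ≈ 0.019

P(defective|M1) = 0.01; P(defective|M2) = 0.114; P(defective|M3) = 0.226; P(defective|M4) = 0.173.
Prior × likelihood for each source: 0.25·0.01=0.002500, 0.25·0.114=0.02850, 0.25·0.226=0.05650, 0.25·0.173=0.04325. Summing gives P(defective) = 0.13075.
P(Machine 1 | defective) = 0.002500 / 0.13075 = 0.019.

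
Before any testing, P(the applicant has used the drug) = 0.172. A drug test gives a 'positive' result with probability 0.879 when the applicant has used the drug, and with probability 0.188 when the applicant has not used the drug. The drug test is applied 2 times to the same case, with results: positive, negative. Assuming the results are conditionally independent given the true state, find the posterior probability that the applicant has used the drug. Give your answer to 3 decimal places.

Posterior P(H) ≈ 0.126

Let H be the event that the applicant has used the drug; start with P(H) = 0.172. P('positive'|H) = 0.879, P('positive'|¬H) = 0.188.
Update on result 1 ('positive'): P(H) ← 0.879·0.1720 / (0.879·0.1720 + 0.188·0.8280) = 0.15119/0.30685 = 0.4927.
Update on result 2 ('negative'): P(H) ← 0.121·0.4927 / (0.121·0.4927 + 0.812·0.5073) = 0.059617/0.47154 = 0.1264.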